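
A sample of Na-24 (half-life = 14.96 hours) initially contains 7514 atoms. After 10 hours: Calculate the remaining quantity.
N = N₀(1/2)^(t/t½) = 4728 atoms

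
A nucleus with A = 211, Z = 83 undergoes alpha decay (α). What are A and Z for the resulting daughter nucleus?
Daughter: A = 207, Z = 81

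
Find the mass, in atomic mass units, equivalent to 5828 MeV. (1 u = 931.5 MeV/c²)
m = E/c² = 6.257 u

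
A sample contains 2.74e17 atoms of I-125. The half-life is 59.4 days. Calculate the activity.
A = λN = 3.197e15 decays/day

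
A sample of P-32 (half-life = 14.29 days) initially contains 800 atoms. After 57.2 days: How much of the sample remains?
N = N₀(1/2)^(t/t½) = 49.9 atoms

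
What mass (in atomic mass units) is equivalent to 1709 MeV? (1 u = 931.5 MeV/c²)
m = E/c² = 1.835 u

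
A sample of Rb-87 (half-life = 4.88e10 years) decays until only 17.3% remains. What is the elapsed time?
t = t½ × log₂(N₀/N) = 1.235e11 years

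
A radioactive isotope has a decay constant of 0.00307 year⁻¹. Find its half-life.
t½ = ln(2)/λ = 225.8 years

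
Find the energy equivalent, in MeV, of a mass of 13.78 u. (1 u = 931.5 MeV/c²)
E = mc² = 12840 MeV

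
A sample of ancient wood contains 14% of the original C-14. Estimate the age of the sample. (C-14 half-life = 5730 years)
Age = t½ × log₂(1/ratio) = 16250 years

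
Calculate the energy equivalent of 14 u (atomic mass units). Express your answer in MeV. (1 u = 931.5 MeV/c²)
E = mc² = 13040 MeV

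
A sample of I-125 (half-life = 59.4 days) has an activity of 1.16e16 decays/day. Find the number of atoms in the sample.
N = A/λ = 9.941e17 atoms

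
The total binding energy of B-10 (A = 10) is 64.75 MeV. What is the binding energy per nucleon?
B.E./A = 64.75/10 = 6.475 MeV/nucleon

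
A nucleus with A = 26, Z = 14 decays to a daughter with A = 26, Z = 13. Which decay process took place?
ΔA = 0, ΔZ = -1 ⇒ beta-plus decay (β⁺) or electron capture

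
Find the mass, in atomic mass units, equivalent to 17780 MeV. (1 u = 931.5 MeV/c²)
m = E/c² = 19.09 u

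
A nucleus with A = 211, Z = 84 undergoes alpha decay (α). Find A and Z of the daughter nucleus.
Daughter: A = 207, Z = 82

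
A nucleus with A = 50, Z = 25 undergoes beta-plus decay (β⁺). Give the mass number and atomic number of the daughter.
Daughter: A = 50, Z = 24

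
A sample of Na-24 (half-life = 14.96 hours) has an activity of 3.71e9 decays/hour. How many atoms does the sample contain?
N = A/λ = 8.007e10 atoms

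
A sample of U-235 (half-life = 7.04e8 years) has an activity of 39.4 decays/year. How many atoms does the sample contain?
N = A/λ = 4.002e10 atoms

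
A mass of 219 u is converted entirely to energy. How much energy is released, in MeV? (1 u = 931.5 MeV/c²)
E = mc² = 2.04e5 MeV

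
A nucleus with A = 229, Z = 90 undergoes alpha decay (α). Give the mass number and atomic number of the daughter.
Daughter: A = 225, Z = 88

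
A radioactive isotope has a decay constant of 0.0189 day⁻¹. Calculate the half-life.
t½ = ln(2)/λ = 36.67 days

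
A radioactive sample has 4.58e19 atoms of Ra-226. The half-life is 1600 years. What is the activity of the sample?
A = λN = 1.984e16 decays/year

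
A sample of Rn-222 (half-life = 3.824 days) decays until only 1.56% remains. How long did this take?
t = t½ × log₂(N₀/N) = 22.95 days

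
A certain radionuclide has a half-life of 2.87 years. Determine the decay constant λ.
λ = ln(2)/t½ = 0.2415 year⁻¹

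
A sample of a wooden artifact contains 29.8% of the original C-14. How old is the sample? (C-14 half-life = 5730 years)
Age = t½ × log₂(1/ratio) = 10010 years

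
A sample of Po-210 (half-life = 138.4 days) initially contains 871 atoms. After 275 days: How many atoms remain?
N = N₀(1/2)^(t/t½) = 219.7 atoms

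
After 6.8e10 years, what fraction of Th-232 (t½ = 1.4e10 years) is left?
N/N₀ = (1/2)^(t/t½) = 0.0345 = 3.45%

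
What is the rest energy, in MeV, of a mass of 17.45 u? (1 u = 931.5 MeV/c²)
E = mc² = 16250 MeV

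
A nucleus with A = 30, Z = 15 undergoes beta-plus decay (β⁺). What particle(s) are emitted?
β⁺: positron (e⁺) + neutrino (νₑ)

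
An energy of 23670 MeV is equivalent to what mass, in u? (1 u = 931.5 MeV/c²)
m = E/c² = 25.41 u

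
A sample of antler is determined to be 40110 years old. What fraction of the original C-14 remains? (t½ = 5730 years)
N/N₀ = (1/2)^(t/t½) = 0.007812 = 0.781%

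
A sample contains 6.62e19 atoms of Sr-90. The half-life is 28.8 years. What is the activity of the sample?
A = λN = 1.593e18 decays/year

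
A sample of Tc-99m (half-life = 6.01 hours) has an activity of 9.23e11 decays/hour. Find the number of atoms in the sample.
N = A/λ = 8.003e12 atoms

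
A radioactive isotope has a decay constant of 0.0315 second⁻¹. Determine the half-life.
t½ = ln(2)/λ = 22 seconds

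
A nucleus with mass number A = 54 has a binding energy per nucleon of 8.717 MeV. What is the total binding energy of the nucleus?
B.E. = 8.717 × 54 = 470.7 MeV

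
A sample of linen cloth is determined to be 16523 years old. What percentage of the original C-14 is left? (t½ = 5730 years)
N/N₀ = (1/2)^(t/t½) = 0.1355 = 13.6%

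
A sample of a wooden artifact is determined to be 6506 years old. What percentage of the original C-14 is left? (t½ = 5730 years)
N/N₀ = (1/2)^(t/t½) = 0.4552 = 45.5%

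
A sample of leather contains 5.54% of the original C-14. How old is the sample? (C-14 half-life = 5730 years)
Age = t½ × log₂(1/ratio) = 23920 years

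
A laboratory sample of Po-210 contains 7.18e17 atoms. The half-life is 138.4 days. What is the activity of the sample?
A = λN = 3.596e15 decays/day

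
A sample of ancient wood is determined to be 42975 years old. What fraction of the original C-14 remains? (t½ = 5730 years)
N/N₀ = (1/2)^(t/t½) = 0.005524 = 0.552%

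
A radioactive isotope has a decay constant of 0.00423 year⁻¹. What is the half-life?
t½ = ln(2)/λ = 163.9 years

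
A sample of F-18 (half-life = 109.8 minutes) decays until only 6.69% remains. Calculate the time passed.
t = t½ × log₂(N₀/N) = 428.4 minutes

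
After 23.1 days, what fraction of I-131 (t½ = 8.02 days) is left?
N/N₀ = (1/2)^(t/t½) = 0.1358 = 13.6%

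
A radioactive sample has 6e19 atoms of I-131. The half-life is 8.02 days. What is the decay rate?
A = λN = 5.186e18 decays/day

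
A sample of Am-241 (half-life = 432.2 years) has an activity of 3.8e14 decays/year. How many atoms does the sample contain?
N = A/λ = 2.369e17 atoms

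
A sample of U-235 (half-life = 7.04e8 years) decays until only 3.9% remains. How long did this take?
t = t½ × log₂(N₀/N) = 3.295e9 years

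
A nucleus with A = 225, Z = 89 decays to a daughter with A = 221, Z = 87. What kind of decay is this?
ΔA = -4, ΔZ = -2 ⇒ alpha decay (α)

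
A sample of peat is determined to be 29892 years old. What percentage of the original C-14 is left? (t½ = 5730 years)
N/N₀ = (1/2)^(t/t½) = 0.02689 = 2.69%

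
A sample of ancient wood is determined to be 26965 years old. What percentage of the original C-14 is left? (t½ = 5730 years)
N/N₀ = (1/2)^(t/t½) = 0.03832 = 3.83%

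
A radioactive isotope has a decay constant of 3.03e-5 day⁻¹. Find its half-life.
t½ = ln(2)/λ = 22880 days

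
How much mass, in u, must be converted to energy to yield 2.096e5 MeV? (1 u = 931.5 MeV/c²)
m = E/c² = 225 u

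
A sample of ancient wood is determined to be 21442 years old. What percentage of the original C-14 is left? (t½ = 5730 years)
N/N₀ = (1/2)^(t/t½) = 0.07474 = 7.47%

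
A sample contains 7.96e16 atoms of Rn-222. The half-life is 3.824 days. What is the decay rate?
A = λN = 1.443e16 decays/day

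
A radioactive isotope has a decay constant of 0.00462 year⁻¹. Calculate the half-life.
t½ = ln(2)/λ = 150 years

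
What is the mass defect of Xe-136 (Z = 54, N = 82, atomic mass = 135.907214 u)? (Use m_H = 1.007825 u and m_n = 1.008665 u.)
Δm = Z·m_H + N·m_n − M = 1.226 u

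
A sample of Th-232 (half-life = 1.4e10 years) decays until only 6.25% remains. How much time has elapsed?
t = t½ × log₂(N₀/N) = 5.6e10 years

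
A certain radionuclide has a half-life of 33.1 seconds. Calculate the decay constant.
λ = ln(2)/t½ = 0.02094 second⁻¹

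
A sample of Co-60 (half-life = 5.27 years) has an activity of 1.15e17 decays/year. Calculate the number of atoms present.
N = A/λ = 8.743e17 atoms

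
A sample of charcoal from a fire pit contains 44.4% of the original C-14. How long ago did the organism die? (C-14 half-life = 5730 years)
Age = t½ × log₂(1/ratio) = 6712 years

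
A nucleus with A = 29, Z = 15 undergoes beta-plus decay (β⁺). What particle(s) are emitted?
β⁺: positron (e⁺) + neutrino (νₑ)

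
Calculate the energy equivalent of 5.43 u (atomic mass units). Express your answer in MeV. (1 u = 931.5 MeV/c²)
E = mc² = 5058 MeV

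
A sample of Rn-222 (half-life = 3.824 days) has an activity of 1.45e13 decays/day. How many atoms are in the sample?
N = A/λ = 7.999e13 atoms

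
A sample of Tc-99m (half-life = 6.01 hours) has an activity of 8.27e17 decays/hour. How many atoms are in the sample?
N = A/λ = 7.171e18 atoms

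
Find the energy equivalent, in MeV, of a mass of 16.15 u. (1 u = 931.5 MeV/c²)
E = mc² = 15040 MeV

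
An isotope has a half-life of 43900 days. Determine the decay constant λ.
λ = ln(2)/t½ = 1.579e-5 day⁻¹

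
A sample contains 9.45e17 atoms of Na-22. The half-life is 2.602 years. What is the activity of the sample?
A = λN = 2.517e17 decays/year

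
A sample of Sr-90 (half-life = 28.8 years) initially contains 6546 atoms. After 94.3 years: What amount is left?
N = N₀(1/2)^(t/t½) = 676.6 atoms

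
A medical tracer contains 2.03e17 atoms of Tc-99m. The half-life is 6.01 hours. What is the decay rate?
A = λN = 2.341e16 decays/hour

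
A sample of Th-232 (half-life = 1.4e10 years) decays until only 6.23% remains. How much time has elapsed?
t = t½ × log₂(N₀/N) = 5.606e10 years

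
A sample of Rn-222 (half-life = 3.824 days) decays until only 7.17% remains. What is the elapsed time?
t = t½ × log₂(N₀/N) = 14.54 days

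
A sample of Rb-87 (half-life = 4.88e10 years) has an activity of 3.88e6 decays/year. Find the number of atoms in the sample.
N = A/λ = 2.732e17 atoms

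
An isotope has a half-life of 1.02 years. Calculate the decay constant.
λ = ln(2)/t½ = 0.6796 year⁻¹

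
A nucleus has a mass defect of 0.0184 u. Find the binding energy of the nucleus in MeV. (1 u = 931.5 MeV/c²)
B.E. = Δm × 931.5 = 17.14 MeV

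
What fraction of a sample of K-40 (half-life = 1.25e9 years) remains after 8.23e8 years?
N/N₀ = (1/2)^(t/t½) = 0.6336 = 63.4%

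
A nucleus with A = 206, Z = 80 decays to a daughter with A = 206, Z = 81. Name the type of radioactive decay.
ΔA = 0, ΔZ = +1 ⇒ beta-minus decay (β⁻)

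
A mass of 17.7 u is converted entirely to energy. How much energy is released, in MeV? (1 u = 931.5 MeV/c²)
E = mc² = 16490 MeV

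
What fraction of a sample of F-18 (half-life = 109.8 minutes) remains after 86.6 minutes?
N/N₀ = (1/2)^(t/t½) = 0.5789 = 57.9%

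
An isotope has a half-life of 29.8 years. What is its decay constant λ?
λ = ln(2)/t½ = 0.02326 year⁻¹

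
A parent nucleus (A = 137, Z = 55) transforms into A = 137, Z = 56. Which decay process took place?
ΔA = 0, ΔZ = +1 ⇒ beta-minus decay (β⁻)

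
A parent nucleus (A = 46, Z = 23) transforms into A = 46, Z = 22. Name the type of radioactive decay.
ΔA = 0, ΔZ = -1 ⇒ beta-plus decay (β⁺) or electron capture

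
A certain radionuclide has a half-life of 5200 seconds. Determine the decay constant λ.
λ = ln(2)/t½ = 1.333e-4 second⁻¹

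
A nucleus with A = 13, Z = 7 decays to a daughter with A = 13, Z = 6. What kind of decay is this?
ΔA = 0, ΔZ = -1 ⇒ beta-plus decay (β⁺) or electron capture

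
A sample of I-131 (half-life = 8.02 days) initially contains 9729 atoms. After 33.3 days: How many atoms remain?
N = N₀(1/2)^(t/t½) = 547.2 atoms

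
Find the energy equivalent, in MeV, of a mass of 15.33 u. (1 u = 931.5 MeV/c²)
E = mc² = 14280 MeV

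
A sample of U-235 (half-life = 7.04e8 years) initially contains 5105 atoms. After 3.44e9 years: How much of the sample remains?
N = N₀(1/2)^(t/t½) = 172.6 atoms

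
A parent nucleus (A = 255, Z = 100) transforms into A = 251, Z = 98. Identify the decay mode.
ΔA = -4, ΔZ = -2 ⇒ alpha decay (α)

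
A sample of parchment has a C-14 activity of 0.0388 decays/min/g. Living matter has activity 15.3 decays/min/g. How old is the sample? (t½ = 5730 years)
Age = t½ × log₂(A₀/A) = 49410 years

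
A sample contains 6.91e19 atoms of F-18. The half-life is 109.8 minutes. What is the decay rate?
A = λN = 4.362e17 decays/minute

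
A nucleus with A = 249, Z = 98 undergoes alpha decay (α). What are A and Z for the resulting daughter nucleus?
Daughter: A = 245, Z = 96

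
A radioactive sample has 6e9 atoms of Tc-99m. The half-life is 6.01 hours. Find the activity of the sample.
A = λN = 6.92e8 decays/hour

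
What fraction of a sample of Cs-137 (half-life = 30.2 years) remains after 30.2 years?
N/N₀ = (1/2)^(t/t½) = 0.5 = 50%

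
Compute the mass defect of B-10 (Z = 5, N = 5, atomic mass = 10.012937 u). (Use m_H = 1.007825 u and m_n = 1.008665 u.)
Δm = Z·m_H + N·m_n − M = 0.06951 u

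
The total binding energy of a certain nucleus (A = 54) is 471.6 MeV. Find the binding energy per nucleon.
B.E./A = 471.6/54 = 8.733 MeV/nucleon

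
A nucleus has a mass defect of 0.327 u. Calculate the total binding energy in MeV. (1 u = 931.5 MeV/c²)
B.E. = Δm × 931.5 = 304.6 MeV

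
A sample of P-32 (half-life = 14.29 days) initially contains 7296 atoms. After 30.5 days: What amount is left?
N = N₀(1/2)^(t/t½) = 1662 atoms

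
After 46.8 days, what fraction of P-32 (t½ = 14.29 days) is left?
N/N₀ = (1/2)^(t/t½) = 0.1033 = 10.3%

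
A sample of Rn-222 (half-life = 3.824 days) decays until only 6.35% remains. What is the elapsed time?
t = t½ × log₂(N₀/N) = 15.21 days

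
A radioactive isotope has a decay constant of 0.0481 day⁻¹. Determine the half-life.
t½ = ln(2)/λ = 14.41 days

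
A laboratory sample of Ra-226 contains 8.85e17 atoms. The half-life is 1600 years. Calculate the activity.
A = λN = 3.834e14 decays/year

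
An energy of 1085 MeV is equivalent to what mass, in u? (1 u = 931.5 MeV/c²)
m = E/c² = 1.165 u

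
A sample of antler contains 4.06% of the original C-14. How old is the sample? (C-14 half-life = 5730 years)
Age = t½ × log₂(1/ratio) = 26490 years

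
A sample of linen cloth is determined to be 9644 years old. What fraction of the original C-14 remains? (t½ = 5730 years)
N/N₀ = (1/2)^(t/t½) = 0.3114 = 31.1%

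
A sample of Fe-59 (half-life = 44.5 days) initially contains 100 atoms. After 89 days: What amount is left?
N = N₀(1/2)^(t/t½) = 25 atoms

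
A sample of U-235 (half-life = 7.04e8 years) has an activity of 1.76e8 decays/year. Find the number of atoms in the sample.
N = A/λ = 1.788e17 atoms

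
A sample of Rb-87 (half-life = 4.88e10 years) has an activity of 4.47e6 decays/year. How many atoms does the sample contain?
N = A/λ = 3.147e17 atoms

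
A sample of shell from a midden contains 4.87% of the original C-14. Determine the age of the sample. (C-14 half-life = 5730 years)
Age = t½ × log₂(1/ratio) = 24980 years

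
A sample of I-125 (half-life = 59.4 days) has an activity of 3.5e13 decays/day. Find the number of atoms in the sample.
N = A/λ = 2.999e15 atoms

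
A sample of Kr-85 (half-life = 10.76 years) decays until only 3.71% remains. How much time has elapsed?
t = t½ × log₂(N₀/N) = 51.14 years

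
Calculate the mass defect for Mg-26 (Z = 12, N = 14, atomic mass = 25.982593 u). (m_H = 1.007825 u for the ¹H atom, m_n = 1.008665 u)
Δm = Z·m_H + N·m_n − M = 0.2326 u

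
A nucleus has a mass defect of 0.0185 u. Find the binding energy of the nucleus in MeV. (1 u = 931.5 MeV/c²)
B.E. = Δm × 931.5 = 17.23 MeV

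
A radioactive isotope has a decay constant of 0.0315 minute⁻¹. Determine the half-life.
t½ = ln(2)/λ = 22 minutes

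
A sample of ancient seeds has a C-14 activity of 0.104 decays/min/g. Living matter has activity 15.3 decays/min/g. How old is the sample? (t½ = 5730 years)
Age = t½ × log₂(A₀/A) = 41260 years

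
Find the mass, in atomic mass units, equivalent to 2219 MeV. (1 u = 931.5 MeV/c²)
m = E/c² = 2.382 u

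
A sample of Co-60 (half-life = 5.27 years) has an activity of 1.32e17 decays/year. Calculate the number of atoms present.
N = A/λ = 1.004e18 atoms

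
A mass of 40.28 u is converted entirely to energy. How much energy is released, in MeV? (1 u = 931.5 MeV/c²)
E = mc² = 37520 MeV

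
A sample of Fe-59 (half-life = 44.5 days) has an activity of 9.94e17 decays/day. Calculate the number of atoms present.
N = A/λ = 6.381e19 atoms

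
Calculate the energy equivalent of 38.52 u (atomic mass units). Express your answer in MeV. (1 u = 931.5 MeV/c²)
E = mc² = 35880 MeV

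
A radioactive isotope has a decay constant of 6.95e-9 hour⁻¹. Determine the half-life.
t½ = ln(2)/λ = 9.973e7 hours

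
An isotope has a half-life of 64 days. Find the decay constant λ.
λ = ln(2)/t½ = 0.01083 day⁻¹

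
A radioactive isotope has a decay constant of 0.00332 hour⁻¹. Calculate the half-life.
t½ = ln(2)/λ = 208.8 hours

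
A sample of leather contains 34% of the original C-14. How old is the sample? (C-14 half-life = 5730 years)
Age = t½ × log₂(1/ratio) = 8918 years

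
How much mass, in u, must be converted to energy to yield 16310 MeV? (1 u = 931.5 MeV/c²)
m = E/c² = 17.51 u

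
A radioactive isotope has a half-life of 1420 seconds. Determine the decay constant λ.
λ = ln(2)/t½ = 4.881e-4 second⁻¹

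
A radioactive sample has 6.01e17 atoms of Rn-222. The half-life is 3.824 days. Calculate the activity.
A = λN = 1.089e17 decays/day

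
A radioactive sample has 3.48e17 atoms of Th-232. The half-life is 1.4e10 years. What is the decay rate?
A = λN = 1.723e7 decays/year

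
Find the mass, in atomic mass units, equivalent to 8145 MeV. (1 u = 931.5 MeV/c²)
m = E/c² = 8.744 u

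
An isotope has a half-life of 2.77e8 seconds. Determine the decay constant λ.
λ = ln(2)/t½ = 2.502e-9 second⁻¹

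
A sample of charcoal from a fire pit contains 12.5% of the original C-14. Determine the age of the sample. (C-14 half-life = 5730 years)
Age = t½ × log₂(1/ratio) = 17190 years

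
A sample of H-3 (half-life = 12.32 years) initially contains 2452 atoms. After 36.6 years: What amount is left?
N = N₀(1/2)^(t/t½) = 312.8 atoms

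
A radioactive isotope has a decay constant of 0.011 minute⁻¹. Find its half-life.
t½ = ln(2)/λ = 63.01 minutes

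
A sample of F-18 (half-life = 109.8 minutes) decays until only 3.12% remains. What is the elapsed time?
t = t½ × log₂(N₀/N) = 549.3 minutes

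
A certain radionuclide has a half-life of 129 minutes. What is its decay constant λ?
λ = ln(2)/t½ = 0.005373 minute⁻¹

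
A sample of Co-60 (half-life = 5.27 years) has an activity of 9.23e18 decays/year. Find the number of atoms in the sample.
N = A/λ = 7.018e19 atoms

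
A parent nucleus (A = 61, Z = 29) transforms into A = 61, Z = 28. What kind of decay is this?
ΔA = 0, ΔZ = -1 ⇒ beta-plus decay (β⁺) or electron capture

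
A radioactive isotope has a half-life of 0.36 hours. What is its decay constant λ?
λ = ln(2)/t½ = 1.925 hour⁻¹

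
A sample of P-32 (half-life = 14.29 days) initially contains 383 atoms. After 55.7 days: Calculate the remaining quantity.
N = N₀(1/2)^(t/t½) = 25.69 atoms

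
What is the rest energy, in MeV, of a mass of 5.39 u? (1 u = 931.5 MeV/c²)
E = mc² = 5021 MeV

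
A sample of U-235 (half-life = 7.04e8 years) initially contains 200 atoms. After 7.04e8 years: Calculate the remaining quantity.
N = N₀(1/2)^(t/t½) = 100 atoms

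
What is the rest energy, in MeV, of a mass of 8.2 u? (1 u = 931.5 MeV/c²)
E = mc² = 7638 MeV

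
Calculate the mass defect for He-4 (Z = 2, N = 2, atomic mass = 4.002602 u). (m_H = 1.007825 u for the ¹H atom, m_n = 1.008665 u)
Δm = Z·m_H + N·m_n − M = 0.03038 u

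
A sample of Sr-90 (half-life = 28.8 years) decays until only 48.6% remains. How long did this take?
t = t½ × log₂(N₀/N) = 29.98 years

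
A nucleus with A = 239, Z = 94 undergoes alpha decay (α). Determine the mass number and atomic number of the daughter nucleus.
Daughter: A = 235, Z = 92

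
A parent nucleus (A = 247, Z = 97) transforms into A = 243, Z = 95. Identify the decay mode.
ΔA = -4, ΔZ = -2 ⇒ alpha decay (α)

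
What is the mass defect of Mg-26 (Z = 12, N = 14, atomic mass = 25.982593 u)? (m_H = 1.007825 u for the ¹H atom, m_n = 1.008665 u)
Δm = Z·m_H + N·m_n − M = 0.2326 u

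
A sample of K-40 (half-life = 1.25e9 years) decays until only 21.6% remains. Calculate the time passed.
t = t½ × log₂(N₀/N) = 2.764e9 years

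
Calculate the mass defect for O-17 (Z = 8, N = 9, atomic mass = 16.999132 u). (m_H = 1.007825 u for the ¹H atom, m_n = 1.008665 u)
Δm = Z·m_H + N·m_n − M = 0.1415 u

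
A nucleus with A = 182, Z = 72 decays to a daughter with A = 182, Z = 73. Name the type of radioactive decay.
ΔA = 0, ΔZ = +1 ⇒ beta-minus decay (β⁻)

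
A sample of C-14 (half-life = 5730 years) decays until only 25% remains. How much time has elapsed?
t = t½ × log₂(N₀/N) = 11460 years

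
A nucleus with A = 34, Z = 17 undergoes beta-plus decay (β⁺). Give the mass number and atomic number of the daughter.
Daughter: A = 34, Z = 16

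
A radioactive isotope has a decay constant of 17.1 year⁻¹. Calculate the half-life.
t½ = ln(2)/λ = 0.04053 years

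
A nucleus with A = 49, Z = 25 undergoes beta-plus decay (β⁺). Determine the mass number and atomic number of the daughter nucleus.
Daughter: A = 49, Z = 24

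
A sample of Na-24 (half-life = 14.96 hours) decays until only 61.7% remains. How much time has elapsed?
t = t½ × log₂(N₀/N) = 10.42 hours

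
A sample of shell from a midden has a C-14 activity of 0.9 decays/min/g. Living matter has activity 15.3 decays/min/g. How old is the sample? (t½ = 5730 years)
Age = t½ × log₂(A₀/A) = 23420 years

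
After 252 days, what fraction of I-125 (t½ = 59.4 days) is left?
N/N₀ = (1/2)^(t/t½) = 0.05283 = 5.28%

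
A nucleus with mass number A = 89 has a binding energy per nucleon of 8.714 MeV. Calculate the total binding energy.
B.E. = 8.714 × 89 = 775.5 MeV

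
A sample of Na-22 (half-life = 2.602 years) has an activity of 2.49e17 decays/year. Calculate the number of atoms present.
N = A/λ = 9.347e17 atoms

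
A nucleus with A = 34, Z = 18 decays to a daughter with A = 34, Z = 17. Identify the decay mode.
ΔA = 0, ΔZ = -1 ⇒ beta-plus decay (β⁺) or electron capture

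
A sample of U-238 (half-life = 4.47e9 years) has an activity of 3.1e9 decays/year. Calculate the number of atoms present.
N = A/λ = 1.999e19 atoms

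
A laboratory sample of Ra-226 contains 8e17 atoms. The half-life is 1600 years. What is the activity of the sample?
A = λN = 3.466e14 decays/year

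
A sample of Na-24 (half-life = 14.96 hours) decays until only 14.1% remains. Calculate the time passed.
t = t½ × log₂(N₀/N) = 42.28 hours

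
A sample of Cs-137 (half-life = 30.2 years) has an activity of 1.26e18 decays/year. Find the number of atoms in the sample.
N = A/λ = 5.49e19 atoms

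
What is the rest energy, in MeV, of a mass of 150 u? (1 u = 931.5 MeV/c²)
E = mc² = 1.397e5 MeV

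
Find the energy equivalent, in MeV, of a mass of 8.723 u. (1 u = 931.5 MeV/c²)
E = mc² = 8125 MeV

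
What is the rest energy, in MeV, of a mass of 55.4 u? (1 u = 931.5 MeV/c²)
E = mc² = 51610 MeV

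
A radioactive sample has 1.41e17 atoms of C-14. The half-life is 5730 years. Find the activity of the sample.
A = λN = 1.706e13 decays/year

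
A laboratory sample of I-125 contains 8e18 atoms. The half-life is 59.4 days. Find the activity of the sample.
A = λN = 9.335e16 decays/day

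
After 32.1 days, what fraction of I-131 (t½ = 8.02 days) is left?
N/N₀ = (1/2)^(t/t½) = 0.06239 = 6.24%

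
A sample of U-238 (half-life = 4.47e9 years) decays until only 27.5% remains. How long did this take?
t = t½ × log₂(N₀/N) = 8.325e9 years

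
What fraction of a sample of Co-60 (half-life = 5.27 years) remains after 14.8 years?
N/N₀ = (1/2)^(t/t½) = 0.1428 = 14.3%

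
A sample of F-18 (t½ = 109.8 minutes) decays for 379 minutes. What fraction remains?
N/N₀ = (1/2)^(t/t½) = 0.0914 = 9.14%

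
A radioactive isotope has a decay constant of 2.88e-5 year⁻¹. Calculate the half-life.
t½ = ln(2)/λ = 24070 years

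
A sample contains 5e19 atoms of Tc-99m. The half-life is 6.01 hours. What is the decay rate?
A = λN = 5.767e18 decays/hour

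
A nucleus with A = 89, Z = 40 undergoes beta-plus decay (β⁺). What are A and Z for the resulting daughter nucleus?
Daughter: A = 89, Z = 39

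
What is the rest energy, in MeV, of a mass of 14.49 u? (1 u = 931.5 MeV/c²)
E = mc² = 13500 MeV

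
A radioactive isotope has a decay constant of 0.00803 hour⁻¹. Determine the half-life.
t½ = ln(2)/λ = 86.32 hours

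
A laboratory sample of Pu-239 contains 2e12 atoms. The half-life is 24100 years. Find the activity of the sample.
A = λN = 5.752e7 decays/year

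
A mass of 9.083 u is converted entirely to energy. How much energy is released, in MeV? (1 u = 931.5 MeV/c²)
E = mc² = 8461 MeV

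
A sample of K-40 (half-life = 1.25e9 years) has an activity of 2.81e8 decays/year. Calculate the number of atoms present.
N = A/λ = 5.067e17 atoms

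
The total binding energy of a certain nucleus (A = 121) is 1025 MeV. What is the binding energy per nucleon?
B.E./A = 1025/121 = 8.471 MeV/nucleon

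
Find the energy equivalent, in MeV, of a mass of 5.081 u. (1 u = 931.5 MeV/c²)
E = mc² = 4733 MeV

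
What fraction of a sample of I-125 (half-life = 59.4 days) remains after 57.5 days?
N/N₀ = (1/2)^(t/t½) = 0.5112 = 51.1%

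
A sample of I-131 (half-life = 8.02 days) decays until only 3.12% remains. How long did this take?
t = t½ × log₂(N₀/N) = 40.12 days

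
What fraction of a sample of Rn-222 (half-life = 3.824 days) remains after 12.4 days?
N/N₀ = (1/2)^(t/t½) = 0.1056 = 10.6%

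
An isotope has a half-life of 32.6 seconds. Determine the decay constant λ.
λ = ln(2)/t½ = 0.02126 second⁻¹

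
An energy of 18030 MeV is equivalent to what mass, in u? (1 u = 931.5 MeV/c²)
m = E/c² = 19.36 u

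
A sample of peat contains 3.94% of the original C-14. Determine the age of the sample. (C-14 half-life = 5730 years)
Age = t½ × log₂(1/ratio) = 26730 years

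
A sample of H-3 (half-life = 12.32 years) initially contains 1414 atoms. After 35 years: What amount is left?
N = N₀(1/2)^(t/t½) = 197.4 atoms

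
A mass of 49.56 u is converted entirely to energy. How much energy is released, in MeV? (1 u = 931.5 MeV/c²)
E = mc² = 46170 MeV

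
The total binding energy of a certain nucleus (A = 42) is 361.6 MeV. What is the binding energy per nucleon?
B.E./A = 361.6/42 = 8.61 MeV/nucleon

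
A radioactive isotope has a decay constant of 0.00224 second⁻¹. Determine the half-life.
t½ = ln(2)/λ = 309.4 seconds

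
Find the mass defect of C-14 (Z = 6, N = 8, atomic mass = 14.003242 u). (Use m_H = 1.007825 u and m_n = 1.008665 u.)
Δm = Z·m_H + N·m_n − M = 0.113 u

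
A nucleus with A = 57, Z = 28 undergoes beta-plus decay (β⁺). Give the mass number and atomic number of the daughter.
Daughter: A = 57, Z = 27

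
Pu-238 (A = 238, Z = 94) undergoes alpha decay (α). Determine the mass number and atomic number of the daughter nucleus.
Daughter: A = 234, Z = 92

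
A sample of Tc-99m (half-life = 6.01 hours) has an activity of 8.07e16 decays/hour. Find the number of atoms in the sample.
N = A/λ = 6.997e17 atoms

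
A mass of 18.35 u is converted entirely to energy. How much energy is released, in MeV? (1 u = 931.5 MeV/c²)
E = mc² = 17090 MeV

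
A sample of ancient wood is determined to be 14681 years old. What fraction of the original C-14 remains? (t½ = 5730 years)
N/N₀ = (1/2)^(t/t½) = 0.1693 = 16.9%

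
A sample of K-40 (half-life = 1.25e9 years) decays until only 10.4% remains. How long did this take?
t = t½ × log₂(N₀/N) = 4.082e9 years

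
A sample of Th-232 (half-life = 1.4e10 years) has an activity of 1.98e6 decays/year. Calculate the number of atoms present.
N = A/λ = 3.999e16 atoms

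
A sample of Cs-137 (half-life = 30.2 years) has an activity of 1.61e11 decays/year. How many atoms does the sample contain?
N = A/λ = 7.015e12 atoms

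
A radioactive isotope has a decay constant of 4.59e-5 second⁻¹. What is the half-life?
t½ = ln(2)/λ = 15100 seconds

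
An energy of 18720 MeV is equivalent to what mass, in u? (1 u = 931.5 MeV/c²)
m = E/c² = 20.1 u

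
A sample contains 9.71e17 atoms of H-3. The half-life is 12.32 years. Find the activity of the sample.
A = λN = 5.463e16 decays/year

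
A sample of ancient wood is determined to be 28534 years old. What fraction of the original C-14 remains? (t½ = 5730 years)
N/N₀ = (1/2)^(t/t½) = 0.03169 = 3.17%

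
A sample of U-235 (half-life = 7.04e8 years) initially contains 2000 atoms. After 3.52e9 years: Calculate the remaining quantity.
N = N₀(1/2)^(t/t½) = 62.5 atoms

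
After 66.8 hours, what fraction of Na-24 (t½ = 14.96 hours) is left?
N/N₀ = (1/2)^(t/t½) = 0.04527 = 4.53%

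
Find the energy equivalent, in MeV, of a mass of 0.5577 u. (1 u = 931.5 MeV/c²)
E = mc² = 519.5 MeV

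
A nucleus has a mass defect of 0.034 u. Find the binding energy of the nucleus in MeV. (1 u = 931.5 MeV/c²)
B.E. = Δm × 931.5 = 31.67 MeV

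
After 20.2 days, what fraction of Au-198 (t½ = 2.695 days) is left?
N/N₀ = (1/2)^(t/t½) = 0.005542 = 0.554%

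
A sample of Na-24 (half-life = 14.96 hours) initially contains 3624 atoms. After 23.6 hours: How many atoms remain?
N = N₀(1/2)^(t/t½) = 1214 atoms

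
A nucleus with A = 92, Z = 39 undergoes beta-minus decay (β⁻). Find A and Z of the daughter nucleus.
Daughter: A = 92, Z = 40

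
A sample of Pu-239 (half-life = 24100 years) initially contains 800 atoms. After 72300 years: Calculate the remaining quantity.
N = N₀(1/2)^(t/t½) = 100 atoms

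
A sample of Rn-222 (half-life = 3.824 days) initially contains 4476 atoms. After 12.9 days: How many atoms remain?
N = N₀(1/2)^(t/t½) = 431.9 atoms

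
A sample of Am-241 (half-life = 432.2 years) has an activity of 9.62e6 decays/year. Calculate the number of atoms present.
N = A/λ = 5.998e9 atoms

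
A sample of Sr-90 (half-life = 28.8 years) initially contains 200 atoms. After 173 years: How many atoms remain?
N = N₀(1/2)^(t/t½) = 3.11 atoms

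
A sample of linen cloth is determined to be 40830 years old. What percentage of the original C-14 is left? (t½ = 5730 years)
N/N₀ = (1/2)^(t/t½) = 0.007161 = 0.716%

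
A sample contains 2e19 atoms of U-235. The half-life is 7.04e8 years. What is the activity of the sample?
A = λN = 1.969e10 decays/year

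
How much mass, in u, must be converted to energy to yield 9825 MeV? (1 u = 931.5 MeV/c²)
m = E/c² = 10.55 u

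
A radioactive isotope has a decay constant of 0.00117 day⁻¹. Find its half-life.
t½ = ln(2)/λ = 592.4 days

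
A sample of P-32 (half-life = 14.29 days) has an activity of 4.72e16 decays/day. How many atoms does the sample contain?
N = A/λ = 9.731e17 atoms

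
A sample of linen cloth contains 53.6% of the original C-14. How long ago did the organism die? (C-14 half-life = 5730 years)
Age = t½ × log₂(1/ratio) = 5155 years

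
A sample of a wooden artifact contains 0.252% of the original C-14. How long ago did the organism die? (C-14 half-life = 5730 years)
Age = t½ × log₂(1/ratio) = 49460 years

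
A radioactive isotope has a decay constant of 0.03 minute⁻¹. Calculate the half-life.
t½ = ln(2)/λ = 23.1 minutes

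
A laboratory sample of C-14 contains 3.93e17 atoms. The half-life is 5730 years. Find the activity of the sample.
A = λN = 4.754e13 decays/year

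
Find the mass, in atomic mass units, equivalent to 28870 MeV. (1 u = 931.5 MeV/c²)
m = E/c² = 30.99 u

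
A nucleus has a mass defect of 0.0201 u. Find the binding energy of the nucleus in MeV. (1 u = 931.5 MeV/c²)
B.E. = Δm × 931.5 = 18.72 MeV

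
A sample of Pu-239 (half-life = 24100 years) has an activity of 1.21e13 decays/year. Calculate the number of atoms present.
N = A/λ = 4.207e17 atoms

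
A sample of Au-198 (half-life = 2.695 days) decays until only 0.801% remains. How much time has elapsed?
t = t½ × log₂(N₀/N) = 18.77 days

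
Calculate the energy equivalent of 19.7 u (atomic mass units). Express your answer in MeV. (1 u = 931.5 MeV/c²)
E = mc² = 18350 MeV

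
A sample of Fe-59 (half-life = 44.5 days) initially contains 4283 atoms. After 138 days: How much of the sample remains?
N = N₀(1/2)^(t/t½) = 499.1 atoms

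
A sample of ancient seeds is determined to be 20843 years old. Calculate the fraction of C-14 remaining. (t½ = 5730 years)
N/N₀ = (1/2)^(t/t½) = 0.08035 = 8.04%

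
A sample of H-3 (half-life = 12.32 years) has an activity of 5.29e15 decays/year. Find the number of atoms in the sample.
N = A/λ = 9.402e16 atoms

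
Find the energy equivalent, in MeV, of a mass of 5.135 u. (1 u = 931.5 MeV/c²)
E = mc² = 4783 MeV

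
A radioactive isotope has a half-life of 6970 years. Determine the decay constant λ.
λ = ln(2)/t½ = 9.945e-5 year⁻¹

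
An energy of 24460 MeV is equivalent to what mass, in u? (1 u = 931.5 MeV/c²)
m = E/c² = 26.26 u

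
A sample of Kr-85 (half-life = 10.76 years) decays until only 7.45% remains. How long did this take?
t = t½ × log₂(N₀/N) = 40.31 years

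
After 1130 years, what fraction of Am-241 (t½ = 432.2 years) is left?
N/N₀ = (1/2)^(t/t½) = 0.1633 = 16.3%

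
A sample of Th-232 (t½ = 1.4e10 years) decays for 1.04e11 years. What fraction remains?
N/N₀ = (1/2)^(t/t½) = 0.005805 = 0.58%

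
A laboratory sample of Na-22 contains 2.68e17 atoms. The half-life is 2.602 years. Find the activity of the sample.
A = λN = 7.139e16 decays/year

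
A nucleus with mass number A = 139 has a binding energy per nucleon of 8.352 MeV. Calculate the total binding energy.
B.E. = 8.352 × 139 = 1161 MeV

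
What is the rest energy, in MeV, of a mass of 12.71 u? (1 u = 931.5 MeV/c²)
E = mc² = 11840 MeV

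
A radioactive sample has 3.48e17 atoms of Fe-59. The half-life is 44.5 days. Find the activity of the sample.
A = λN = 5.421e15 decays/day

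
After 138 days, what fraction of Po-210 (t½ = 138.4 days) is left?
N/N₀ = (1/2)^(t/t½) = 0.501 = 50.1%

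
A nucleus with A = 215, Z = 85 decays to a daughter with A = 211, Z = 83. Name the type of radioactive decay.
ΔA = -4, ΔZ = -2 ⇒ alpha decay (α)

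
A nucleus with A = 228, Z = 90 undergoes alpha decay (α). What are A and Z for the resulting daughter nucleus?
Daughter: A = 224, Z = 88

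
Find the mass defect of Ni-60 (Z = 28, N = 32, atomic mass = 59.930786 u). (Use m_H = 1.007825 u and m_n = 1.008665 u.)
Δm = Z·m_H + N·m_n − M = 0.5656 u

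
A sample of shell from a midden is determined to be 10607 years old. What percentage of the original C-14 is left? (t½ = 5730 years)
N/N₀ = (1/2)^(t/t½) = 0.2772 = 27.7%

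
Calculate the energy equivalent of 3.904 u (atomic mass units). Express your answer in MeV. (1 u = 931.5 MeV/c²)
E = mc² = 3637 MeV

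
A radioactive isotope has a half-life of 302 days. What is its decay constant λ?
λ = ln(2)/t½ = 0.002295 day⁻¹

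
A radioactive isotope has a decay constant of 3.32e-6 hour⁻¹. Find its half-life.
t½ = ln(2)/λ = 2.088e5 hours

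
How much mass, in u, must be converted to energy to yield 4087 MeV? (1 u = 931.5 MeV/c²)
m = E/c² = 4.388 u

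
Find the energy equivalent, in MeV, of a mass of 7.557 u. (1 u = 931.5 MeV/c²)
E = mc² = 7039 MeV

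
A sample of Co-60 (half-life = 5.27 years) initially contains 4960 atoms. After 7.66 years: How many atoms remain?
N = N₀(1/2)^(t/t½) = 1811 atoms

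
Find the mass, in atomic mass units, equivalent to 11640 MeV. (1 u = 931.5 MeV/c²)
m = E/c² = 12.5 u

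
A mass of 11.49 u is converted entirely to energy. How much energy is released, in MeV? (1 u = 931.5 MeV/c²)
E = mc² = 10700 MeV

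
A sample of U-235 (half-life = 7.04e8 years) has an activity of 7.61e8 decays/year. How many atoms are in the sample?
N = A/λ = 7.729e17 atoms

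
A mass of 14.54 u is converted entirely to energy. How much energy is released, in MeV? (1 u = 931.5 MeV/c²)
E = mc² = 13540 MeV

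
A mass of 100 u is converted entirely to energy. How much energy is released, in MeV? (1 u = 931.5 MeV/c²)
E = mc² = 93150 MeV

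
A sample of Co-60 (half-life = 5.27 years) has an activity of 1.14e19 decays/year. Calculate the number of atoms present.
N = A/λ = 8.667e19 atoms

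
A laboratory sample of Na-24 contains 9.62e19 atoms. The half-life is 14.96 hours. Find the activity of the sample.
A = λN = 4.457e18 decays/hour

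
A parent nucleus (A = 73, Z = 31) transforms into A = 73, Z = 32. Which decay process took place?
ΔA = 0, ΔZ = +1 ⇒ beta-minus decay (β⁻)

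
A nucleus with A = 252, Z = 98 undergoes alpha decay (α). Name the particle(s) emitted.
α particle = ⁴₂He (2 protons + 2 neutrons)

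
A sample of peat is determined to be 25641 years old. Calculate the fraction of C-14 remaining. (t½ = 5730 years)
N/N₀ = (1/2)^(t/t½) = 0.04497 = 4.5%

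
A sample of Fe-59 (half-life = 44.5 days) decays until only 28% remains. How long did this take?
t = t½ × log₂(N₀/N) = 81.72 days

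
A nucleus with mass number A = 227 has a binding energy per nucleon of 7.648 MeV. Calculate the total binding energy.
B.E. = 7.648 × 227 = 1736 MeV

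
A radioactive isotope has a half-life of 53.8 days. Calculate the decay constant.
λ = ln(2)/t½ = 0.01288 day⁻¹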